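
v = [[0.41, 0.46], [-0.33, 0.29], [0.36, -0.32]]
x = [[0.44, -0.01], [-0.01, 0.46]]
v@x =[[0.18, 0.21], [-0.15, 0.14], [0.16, -0.15]]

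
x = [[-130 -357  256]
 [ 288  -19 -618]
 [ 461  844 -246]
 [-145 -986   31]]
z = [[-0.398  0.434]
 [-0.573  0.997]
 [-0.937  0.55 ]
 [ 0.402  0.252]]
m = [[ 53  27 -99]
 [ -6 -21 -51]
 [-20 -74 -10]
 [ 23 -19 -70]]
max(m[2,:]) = -10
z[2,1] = 0.55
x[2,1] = 844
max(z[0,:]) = 0.434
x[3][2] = 31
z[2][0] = -0.937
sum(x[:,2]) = -577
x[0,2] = 256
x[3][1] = -986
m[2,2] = -10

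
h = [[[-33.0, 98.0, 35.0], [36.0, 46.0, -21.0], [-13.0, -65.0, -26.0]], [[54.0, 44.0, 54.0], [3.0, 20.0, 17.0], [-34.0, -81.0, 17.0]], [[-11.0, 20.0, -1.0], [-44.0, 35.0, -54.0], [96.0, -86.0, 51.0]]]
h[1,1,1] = 20.0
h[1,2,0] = -34.0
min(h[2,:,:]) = -86.0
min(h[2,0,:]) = -11.0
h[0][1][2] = -21.0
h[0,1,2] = -21.0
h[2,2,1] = -86.0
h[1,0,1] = 44.0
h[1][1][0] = 3.0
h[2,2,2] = 51.0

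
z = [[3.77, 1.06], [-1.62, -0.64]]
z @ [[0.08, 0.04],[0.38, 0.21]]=[[0.7, 0.37], [-0.37, -0.20]]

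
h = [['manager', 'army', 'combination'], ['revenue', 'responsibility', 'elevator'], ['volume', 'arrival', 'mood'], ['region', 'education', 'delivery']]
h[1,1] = 'responsibility'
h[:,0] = ['manager', 'revenue', 'volume', 'region']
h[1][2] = 'elevator'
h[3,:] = ['region', 'education', 'delivery']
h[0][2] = 'combination'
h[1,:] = ['revenue', 'responsibility', 'elevator']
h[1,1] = 'responsibility'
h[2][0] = 'volume'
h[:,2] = ['combination', 'elevator', 'mood', 'delivery']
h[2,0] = 'volume'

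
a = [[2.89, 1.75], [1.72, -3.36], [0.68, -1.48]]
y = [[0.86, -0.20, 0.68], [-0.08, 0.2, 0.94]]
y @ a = [[2.60, 1.17],[0.75, -2.2]]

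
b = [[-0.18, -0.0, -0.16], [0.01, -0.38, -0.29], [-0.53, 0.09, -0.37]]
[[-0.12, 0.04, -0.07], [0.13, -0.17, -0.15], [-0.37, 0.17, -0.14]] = b @ [[0.63,-0.33,0.02], [-0.33,0.36,0.11], [0.02,0.11,0.39]]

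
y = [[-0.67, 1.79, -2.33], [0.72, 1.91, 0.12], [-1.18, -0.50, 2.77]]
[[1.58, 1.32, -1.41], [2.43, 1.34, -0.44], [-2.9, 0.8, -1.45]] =y@[[1.21,-0.48,1.07], [0.84,0.87,-0.62], [-0.38,0.24,-0.18]]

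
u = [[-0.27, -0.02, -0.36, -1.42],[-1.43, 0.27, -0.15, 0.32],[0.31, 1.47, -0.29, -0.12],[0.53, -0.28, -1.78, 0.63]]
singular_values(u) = [2.02, 1.57, 1.48, 1.41]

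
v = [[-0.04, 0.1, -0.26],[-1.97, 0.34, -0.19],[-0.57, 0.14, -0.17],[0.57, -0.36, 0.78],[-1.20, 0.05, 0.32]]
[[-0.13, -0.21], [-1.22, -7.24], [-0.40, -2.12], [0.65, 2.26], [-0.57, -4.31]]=v@[[0.13, 3.58], [-3.28, -0.51], [-0.77, 0.05]]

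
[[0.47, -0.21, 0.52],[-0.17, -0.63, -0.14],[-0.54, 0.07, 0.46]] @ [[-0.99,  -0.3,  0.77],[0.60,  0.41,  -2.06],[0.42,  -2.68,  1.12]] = [[-0.37, -1.62, 1.38], [-0.27, 0.17, 1.01], [0.77, -1.04, -0.04]]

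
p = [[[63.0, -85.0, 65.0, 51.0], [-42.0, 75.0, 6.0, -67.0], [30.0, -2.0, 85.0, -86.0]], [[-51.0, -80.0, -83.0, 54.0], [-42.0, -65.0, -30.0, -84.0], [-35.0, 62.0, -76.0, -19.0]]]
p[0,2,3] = -86.0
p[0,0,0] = 63.0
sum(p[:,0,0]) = 12.0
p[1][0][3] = 54.0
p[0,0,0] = 63.0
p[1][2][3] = -19.0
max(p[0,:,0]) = 63.0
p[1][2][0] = -35.0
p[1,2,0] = -35.0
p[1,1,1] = -65.0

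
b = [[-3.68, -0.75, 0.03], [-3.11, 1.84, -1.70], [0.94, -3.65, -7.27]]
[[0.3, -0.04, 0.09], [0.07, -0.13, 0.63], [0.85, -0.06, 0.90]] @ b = [[-0.90, -0.63, -0.58], [0.74, -2.59, -4.36], [-2.1, -4.03, -6.42]]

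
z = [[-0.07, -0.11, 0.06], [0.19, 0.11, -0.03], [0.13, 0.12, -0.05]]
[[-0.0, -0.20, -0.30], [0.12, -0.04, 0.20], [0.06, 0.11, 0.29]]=z@[[0.93, -1.40, -0.93], [-0.46, 1.33, 3.55], [0.17, -2.55, 0.37]]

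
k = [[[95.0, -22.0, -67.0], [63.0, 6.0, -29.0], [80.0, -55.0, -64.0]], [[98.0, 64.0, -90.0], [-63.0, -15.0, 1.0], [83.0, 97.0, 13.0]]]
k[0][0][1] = -22.0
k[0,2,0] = 80.0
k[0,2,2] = -64.0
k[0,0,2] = -67.0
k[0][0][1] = -22.0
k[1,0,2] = -90.0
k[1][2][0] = 83.0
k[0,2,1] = -55.0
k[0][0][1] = -22.0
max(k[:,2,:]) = 97.0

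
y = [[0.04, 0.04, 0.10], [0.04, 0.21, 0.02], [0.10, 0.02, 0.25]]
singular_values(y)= [0.3, 0.2, 0.0]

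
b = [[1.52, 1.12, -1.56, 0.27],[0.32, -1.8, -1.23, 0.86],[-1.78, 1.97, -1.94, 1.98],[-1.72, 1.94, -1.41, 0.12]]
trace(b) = -2.10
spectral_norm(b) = 4.78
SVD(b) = [[0.20, 0.55, 0.81, 0.01], [-0.07, 0.78, -0.52, 0.35], [0.78, 0.13, -0.27, -0.54], [0.58, -0.27, 0.02, 0.77]] @ diag([4.780976783859035, 2.606014341233117, 2.168428109722741, 0.8791301260066641]) @ [[-0.44,0.63,-0.54,0.34], [0.51,-0.41,-0.65,0.4], [0.7,0.62,-0.06,-0.35], [-0.25,-0.22,-0.54,-0.78]]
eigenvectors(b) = [[-0.85+0.00j, -0.29-0.05j, -0.29+0.05j, -0.22+0.00j], [-0.13+0.00j, (-0.1-0.24j), (-0.1+0.24j), (0.6+0j)], [0.42+0.00j, (-0.68+0j), -0.68-0.00j, -0.24+0.00j], [(0.28+0j), -0.47-0.41j, -0.47+0.41j, (-0.73+0j)]]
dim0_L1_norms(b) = [5.34, 6.83, 6.14, 3.23]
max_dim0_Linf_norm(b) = 1.98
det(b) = -23.75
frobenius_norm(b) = 5.93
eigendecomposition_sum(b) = [[(1.95-0j),  (0.09+0j),  (-0.64+0j),  (-0.29+0j)], [(0.3-0j),  0.01+0.00j,  -0.10+0.00j,  -0.05+0.00j], [-0.96+0.00j,  -0.04-0.00j,  (0.31-0j),  0.14-0.00j], [-0.63+0.00j,  (-0.03-0j),  (0.21-0j),  0.09-0.00j]] + [[(-0.17+0.06j), 0.24+0.35j, -0.55+0.08j, 0.43+0.25j], [(-0.13-0.09j), (-0.14+0.35j), -0.32-0.37j, (0.03+0.44j)], [(-0.36+0.21j), (0.7+0.71j), -1.22+0.40j, 1.09+0.39j], [(-0.38-0.07j), (0.06+0.92j), -1.10-0.46j, 0.53+0.93j]] + [[(-0.17-0.06j), (0.24-0.35j), (-0.55-0.08j), 0.43-0.25j], [-0.13+0.09j, -0.14-0.35j, (-0.32+0.37j), 0.03-0.44j], [(-0.36-0.21j), (0.7-0.71j), -1.22-0.40j, (1.09-0.39j)], [-0.38+0.07j, (0.06-0.92j), (-1.1+0.46j), (0.53-0.93j)]] + [[(-0.1-0j), 0.55+0.00j, 0.17-0.00j, (-0.3+0j)], [0.27+0.00j, (-1.53-0j), -0.48+0.00j, 0.85-0.00j], [-0.11-0.00j, 0.61+0.00j, (0.19-0j), -0.34+0.00j], [-0.33-0.00j, (1.85+0j), 0.58-0.00j, -1.03+0.00j]]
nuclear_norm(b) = 10.43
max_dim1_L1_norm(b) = 7.67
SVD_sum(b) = [[-0.43, 0.61, -0.52, 0.33],  [0.14, -0.21, 0.18, -0.11],  [-1.66, 2.37, -2.02, 1.27],  [-1.23, 1.76, -1.5, 0.94]] + [[0.72, -0.58, -0.92, 0.57],[1.03, -0.83, -1.31, 0.81],[0.17, -0.14, -0.22, 0.13],[-0.36, 0.29, 0.46, -0.28]] + [[1.23, 1.09, -0.11, -0.62], [-0.78, -0.69, 0.07, 0.39], [-0.41, -0.37, 0.04, 0.21], [0.04, 0.03, -0.00, -0.02]] + [[-0.00, -0.0, -0.01, -0.01], [-0.08, -0.07, -0.16, -0.24], [0.12, 0.1, 0.26, 0.37], [-0.17, -0.15, -0.36, -0.52]]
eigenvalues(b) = [(2.37+0j), (-1.01+1.75j), (-1.01-1.75j), (-2.46+0j)]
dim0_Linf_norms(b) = [1.78, 1.97, 1.94, 1.98]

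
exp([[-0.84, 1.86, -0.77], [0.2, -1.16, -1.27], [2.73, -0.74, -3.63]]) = [[0.09, 0.58, -0.26],[-0.21, 0.24, -0.1],[0.25, 0.35, -0.13]]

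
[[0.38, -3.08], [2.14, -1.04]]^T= [[0.38,2.14], [-3.08,-1.04]]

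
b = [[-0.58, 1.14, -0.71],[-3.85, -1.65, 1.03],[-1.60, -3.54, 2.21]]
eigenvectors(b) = [[-0.17-0.11j, (-0.17+0.11j), (-0+0j)], [(0.55-0.31j), (0.55+0.31j), 0.53+0.00j], [0.75+0.00j, (0.75-0j), 0.85+0.00j]]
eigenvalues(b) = [(-0.01+1.71j), (-0.01-1.71j), (0.01+0j)]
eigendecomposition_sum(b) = [[(-0.29+0.85j), (0.57+0j), -0.35-0.00j], [-1.93-2.01j, -0.82+1.56j, (0.51-0.97j)], [-0.81-3.21j, -1.77+1.13j, 1.10-0.70j]] + [[(-0.29-0.85j), (0.57-0j), (-0.35+0j)], [-1.93+2.01j, (-0.82-1.56j), 0.51+0.97j], [-0.81+3.21j, -1.77-1.13j, 1.10+0.70j]] + [[-0.00+0.00j, 0.00-0.00j, -0.00+0.00j], [(0.02-0j), -0.01+0.00j, (0.01-0j)], [(0.02-0j), (-0.01+0j), 0.01-0.00j]]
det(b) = 0.02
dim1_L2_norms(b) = [1.46, 4.31, 4.47]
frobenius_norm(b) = 6.38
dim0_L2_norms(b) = [4.21, 4.07, 2.54]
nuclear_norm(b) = 8.42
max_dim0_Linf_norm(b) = 3.85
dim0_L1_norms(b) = [6.03, 6.33, 3.95]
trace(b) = -0.02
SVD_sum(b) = [[0.42, 0.44, -0.27], [-2.51, -2.59, 1.61], [-2.69, -2.78, 1.73]] + [[-1.0, 0.70, -0.44], [-1.34, 0.94, -0.58], [1.09, -0.76, 0.48]] + [[0.0,0.00,0.00], [-0.0,-0.0,-0.0], [0.00,0.0,0.00]]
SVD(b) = [[0.11, 0.5, 0.86],[-0.68, 0.67, -0.30],[-0.73, -0.55, 0.42]] @ diag([5.8314551597833955, 2.5914916836380066, 0.0012542211391701414]) @ [[0.63, 0.66, -0.41], [-0.77, 0.54, -0.34], [0.00, 0.53, 0.85]]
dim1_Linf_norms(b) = [1.14, 3.85, 3.54]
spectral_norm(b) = 5.83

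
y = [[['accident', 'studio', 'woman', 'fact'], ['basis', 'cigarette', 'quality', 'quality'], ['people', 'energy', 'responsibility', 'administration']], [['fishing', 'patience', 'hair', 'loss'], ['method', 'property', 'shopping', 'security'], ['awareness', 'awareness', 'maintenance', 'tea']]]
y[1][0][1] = 'patience'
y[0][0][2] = 'woman'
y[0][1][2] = 'quality'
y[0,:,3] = ['fact', 'quality', 'administration']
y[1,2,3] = 'tea'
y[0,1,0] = 'basis'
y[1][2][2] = 'maintenance'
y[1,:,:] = [['fishing', 'patience', 'hair', 'loss'], ['method', 'property', 'shopping', 'security'], ['awareness', 'awareness', 'maintenance', 'tea']]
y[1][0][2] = 'hair'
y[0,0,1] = 'studio'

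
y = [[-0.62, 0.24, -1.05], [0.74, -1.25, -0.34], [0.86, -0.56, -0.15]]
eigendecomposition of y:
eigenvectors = [[(-0.2+0j),  (0.7+0j),  0.70-0.00j], [-0.92+0.00j,  (0.48-0.18j),  0.48+0.18j], [(-0.32+0j),  -0.03-0.49j,  -0.03+0.49j]]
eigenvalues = [(-1.21+0j), (-0.41+0.67j), (-0.41-0.67j)]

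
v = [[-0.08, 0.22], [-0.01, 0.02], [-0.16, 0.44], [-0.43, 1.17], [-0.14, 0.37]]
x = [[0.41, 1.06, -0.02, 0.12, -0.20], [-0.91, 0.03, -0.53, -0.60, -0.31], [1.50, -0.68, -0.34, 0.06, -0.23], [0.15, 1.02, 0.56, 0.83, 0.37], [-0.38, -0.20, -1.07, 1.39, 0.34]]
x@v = [[-0.06, 0.17],  [0.46, -1.25],  [-0.05, 0.15],  [-0.52, 1.41],  [-0.44, 1.19]]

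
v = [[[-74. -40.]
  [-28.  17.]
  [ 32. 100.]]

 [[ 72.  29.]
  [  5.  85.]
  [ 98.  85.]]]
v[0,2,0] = 32.0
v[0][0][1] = -40.0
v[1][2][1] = 85.0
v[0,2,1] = 100.0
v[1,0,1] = 29.0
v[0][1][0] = -28.0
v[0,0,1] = -40.0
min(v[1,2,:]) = 85.0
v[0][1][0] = -28.0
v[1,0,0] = 72.0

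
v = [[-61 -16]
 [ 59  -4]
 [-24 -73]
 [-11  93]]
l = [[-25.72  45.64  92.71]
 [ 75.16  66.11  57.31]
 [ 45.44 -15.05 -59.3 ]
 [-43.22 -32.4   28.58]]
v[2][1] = -73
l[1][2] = 57.31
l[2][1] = -15.05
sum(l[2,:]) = -28.91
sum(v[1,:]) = 55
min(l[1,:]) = 57.31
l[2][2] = -59.3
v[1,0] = 59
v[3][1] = 93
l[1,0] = 75.16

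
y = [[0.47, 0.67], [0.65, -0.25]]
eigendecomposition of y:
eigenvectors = [[0.86, -0.52], [0.50, 0.86]]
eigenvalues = [0.86, -0.64]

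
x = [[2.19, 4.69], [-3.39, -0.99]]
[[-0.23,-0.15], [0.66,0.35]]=x @ [[-0.21,-0.11], [0.05,0.02]]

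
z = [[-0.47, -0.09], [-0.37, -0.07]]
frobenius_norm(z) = 0.61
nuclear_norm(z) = 0.61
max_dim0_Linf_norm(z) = 0.47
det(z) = -0.00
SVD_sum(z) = [[-0.47, -0.09], [-0.37, -0.07]] + [[0.00, -0.0], [-0.00, 0.0]]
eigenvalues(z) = [-0.54, 0.0]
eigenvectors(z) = [[-0.79, 0.19], [-0.62, -0.98]]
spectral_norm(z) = 0.61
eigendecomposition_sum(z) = [[-0.47,-0.09], [-0.37,-0.07]] + [[0.0,-0.0], [-0.0,0.00]]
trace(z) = -0.54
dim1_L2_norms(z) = [0.48, 0.38]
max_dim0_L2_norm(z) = 0.6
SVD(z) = [[-0.79, -0.62], [-0.62, 0.79]] @ diag([0.6089331395974743, 0.000656886567652436]) @ [[0.98, 0.19], [-0.19, 0.98]]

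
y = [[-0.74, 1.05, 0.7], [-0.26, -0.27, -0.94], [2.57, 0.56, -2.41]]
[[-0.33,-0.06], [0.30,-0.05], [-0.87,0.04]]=y @ [[-0.32,0.07],[-0.48,-0.04],[-0.09,0.05]]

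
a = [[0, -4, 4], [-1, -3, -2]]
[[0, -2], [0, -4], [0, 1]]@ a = [[2, 6, 4], [4, 12, 8], [-1, -3, -2]]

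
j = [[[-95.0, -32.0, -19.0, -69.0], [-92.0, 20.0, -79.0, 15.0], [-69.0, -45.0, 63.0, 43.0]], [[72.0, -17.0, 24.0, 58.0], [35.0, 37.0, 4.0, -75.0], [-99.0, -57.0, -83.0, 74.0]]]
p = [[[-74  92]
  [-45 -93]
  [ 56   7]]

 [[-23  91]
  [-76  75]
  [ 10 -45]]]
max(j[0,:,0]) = -69.0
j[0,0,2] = -19.0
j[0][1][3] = 15.0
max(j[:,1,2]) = 4.0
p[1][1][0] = -76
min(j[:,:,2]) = -83.0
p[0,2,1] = 7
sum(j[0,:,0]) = -256.0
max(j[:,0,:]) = 72.0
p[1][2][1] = -45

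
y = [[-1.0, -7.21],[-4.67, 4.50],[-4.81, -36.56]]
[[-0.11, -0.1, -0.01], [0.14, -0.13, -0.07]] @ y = [[0.63, 0.71], [0.8, 0.96]]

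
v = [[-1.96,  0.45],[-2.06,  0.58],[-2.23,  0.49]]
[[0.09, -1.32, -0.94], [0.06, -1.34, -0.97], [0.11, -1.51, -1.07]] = v @ [[-0.12,0.78,0.51], [-0.33,0.46,0.14]]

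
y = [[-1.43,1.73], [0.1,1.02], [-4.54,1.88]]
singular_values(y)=[5.33, 1.36]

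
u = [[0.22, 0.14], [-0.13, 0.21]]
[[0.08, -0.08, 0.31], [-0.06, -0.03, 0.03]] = u @ [[0.38, -0.19, 0.95], [-0.06, -0.26, 0.72]]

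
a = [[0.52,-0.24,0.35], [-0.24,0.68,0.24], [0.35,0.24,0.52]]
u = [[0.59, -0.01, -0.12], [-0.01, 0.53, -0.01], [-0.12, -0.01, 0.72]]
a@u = [[0.27, -0.14, 0.19], [-0.18, 0.36, 0.19], [0.14, 0.12, 0.33]]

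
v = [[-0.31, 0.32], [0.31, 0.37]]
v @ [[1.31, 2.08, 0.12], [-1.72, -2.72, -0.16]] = [[-0.96,-1.52,-0.09], [-0.23,-0.36,-0.02]]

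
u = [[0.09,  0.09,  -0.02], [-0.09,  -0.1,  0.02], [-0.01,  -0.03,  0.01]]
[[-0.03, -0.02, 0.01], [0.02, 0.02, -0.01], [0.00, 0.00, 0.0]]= u @[[-0.37, -0.17, 0.19], [0.03, -0.08, -0.1], [-0.27, -0.02, -0.02]]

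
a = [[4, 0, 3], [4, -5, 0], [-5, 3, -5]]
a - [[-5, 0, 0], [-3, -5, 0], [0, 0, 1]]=[[9, 0, 3], [7, 0, 0], [-5, 3, -6]]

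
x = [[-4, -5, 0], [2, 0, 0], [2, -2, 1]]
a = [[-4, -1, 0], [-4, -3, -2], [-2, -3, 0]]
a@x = [[14, 20, 0], [6, 24, -2], [2, 10, 0]]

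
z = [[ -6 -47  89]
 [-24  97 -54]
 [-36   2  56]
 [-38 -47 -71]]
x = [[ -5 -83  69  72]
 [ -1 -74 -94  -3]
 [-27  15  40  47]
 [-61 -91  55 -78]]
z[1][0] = -24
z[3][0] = -38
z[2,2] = 56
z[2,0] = -36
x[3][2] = 55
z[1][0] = -24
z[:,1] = [-47, 97, 2, -47]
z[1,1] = 97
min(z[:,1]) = -47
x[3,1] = -91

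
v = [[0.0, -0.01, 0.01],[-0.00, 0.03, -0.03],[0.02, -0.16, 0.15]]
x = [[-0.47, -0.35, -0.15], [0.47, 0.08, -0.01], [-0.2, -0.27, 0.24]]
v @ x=[[-0.01, -0.0, 0.0],[0.02, 0.01, -0.01],[-0.11, -0.06, 0.03]]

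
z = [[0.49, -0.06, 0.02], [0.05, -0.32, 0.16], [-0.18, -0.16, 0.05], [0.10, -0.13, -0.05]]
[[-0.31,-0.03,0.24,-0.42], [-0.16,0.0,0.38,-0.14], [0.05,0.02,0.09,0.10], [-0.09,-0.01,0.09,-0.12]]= z@[[-0.59, -0.07, 0.37, -0.82], [0.31, -0.01, -0.73, 0.29], [-0.18, 0.03, 0.78, -0.06]]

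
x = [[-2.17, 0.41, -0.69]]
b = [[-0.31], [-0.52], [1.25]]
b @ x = [[0.67, -0.13, 0.21], [1.13, -0.21, 0.36], [-2.71, 0.51, -0.86]]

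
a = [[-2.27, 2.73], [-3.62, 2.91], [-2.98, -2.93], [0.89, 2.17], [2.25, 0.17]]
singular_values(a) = [6.09, 5.01]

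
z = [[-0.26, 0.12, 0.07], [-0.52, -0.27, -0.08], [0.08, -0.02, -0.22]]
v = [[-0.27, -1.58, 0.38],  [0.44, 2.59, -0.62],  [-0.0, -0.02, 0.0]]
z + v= [[-0.53, -1.46, 0.45], [-0.08, 2.32, -0.7], [0.08, -0.04, -0.22]]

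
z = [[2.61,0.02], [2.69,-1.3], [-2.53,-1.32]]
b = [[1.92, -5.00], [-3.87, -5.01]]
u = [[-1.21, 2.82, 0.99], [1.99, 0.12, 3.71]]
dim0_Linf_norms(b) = [3.87, 5.01]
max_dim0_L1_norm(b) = 10.01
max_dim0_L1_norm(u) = 4.7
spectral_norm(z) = 4.52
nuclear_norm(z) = 6.37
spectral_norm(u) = 4.25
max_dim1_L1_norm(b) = 8.88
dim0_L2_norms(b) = [4.32, 7.08]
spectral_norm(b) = 7.27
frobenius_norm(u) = 5.30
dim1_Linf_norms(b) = [5.0, 5.01]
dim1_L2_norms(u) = [3.22, 4.21]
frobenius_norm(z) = 4.89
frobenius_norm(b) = 8.29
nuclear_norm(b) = 11.26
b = u @ z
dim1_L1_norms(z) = [2.63, 3.99, 3.85]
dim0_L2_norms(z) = [4.52, 1.85]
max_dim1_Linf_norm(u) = 3.71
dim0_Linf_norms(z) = [2.69, 1.32]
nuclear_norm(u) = 7.42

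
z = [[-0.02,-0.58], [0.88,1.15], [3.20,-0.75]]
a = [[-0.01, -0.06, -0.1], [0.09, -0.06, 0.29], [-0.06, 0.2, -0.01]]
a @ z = [[-0.37, 0.01], [0.87, -0.34], [0.15, 0.27]]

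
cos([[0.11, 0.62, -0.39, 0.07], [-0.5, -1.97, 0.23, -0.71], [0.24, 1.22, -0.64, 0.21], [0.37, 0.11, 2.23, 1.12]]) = [[1.12, 0.52, -0.14, 0.15], [-0.21, -0.16, 0.69, -0.15], [0.21, 0.96, 0.68, 0.25], [-0.37, -1.03, -0.56, 0.29]]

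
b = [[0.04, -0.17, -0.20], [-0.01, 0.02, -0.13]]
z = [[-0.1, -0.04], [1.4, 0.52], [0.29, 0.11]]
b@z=[[-0.3, -0.11], [-0.01, -0.0]]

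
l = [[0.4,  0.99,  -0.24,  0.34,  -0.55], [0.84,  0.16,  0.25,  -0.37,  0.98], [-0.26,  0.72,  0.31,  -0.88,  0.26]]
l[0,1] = 0.994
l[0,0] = 0.405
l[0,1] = 0.994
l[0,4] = -0.553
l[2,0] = -0.256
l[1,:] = [0.837, 0.157, 0.252, -0.371, 0.98]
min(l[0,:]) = -0.553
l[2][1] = 0.716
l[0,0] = 0.405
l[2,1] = 0.716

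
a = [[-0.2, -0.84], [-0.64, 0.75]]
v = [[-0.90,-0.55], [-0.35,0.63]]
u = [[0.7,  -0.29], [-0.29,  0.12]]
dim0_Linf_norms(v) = [0.9, 0.63]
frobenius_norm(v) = 1.28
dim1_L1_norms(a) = [1.04, 1.39]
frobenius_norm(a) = 1.31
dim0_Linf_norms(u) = [0.7, 0.29]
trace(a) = 0.55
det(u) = -0.00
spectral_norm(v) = 1.06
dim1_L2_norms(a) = [0.86, 0.99]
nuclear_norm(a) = 1.76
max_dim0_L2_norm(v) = 0.97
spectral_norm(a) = 1.17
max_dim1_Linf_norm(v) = 0.9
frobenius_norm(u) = 0.82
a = v + u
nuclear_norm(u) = 0.82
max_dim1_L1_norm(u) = 0.99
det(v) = -0.76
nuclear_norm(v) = 1.78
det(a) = -0.69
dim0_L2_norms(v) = [0.97, 0.84]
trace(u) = 0.82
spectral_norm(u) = 0.82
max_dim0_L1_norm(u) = 0.99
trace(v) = -0.27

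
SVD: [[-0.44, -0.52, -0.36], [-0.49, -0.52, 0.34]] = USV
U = [[-0.69, -0.72], [-0.72, 0.69]]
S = [0.99, 0.5]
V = [[0.67, 0.75, 0.0], [-0.04, 0.03, 1.00]]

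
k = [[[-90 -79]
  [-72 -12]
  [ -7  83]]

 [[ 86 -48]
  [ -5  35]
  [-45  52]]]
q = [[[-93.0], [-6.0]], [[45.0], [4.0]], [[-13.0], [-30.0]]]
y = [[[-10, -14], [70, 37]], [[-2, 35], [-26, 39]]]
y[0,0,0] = -10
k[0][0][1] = -79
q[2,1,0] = -30.0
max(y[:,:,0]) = 70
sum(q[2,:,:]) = -43.0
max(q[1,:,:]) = 45.0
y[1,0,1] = 35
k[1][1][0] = -5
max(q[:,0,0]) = 45.0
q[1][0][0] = 45.0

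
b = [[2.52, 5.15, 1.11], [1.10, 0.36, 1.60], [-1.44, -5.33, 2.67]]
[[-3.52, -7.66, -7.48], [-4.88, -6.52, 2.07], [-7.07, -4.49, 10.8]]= b @ [[-0.8, -2.26, 3.01], [0.26, 0.17, -2.90], [-2.56, -2.56, -0.12]]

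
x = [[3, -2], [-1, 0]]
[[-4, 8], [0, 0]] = x@[[0, 0], [2, -4]]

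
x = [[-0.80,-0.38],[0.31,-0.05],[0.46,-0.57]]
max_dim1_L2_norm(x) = 0.89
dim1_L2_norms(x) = [0.89, 0.31, 0.73]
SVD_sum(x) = [[-0.82, -0.05], [0.31, 0.02], [0.43, 0.02]] + [[0.02, -0.33], [0.0, -0.07], [0.03, -0.59]]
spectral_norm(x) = 0.97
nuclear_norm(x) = 1.66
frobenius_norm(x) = 1.19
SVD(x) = [[-0.84, -0.49], [0.31, -0.10], [0.44, -0.87]] @ diag([0.9742427949944907, 0.6858213881188913]) @ [[1.0, 0.06], [-0.06, 1.00]]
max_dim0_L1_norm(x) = 1.57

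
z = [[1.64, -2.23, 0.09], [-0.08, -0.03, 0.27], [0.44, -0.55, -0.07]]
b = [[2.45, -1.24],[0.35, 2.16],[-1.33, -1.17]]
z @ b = [[3.12, -6.96], [-0.57, -0.28], [0.98, -1.65]]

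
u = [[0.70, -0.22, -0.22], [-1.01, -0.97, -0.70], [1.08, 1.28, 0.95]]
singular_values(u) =[2.48, 0.76, 0.0]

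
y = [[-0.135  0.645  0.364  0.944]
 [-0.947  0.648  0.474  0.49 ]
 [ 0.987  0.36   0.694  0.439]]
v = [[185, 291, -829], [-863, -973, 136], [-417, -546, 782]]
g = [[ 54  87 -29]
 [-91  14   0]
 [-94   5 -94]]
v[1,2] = 136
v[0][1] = 291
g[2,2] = -94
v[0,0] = 185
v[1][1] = -973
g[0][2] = -29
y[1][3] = 0.49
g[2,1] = 5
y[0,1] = 0.645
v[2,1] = -546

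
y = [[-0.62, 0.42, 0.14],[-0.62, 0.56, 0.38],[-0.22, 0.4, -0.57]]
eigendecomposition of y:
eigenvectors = [[0.40,0.84,-0.04], [0.88,0.53,-0.31], [0.27,0.12,0.95]]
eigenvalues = [0.39, -0.33, -0.69]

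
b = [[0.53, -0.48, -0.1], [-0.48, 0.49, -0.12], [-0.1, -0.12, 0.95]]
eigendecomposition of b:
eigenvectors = [[-0.68, -0.59, -0.44], [-0.71, 0.67, 0.22], [-0.16, -0.46, 0.87]]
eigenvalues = [0.0, 1.0, 0.97]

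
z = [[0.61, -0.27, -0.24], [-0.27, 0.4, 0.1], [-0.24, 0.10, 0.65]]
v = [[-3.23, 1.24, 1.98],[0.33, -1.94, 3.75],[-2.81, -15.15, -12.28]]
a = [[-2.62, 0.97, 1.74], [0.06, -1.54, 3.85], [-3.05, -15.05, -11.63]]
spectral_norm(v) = 19.80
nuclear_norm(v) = 27.49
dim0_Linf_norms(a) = [3.05, 15.05, 11.63]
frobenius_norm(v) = 20.54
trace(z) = 1.66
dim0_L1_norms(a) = [5.73, 17.56, 17.22]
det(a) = -219.19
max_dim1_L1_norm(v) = 30.24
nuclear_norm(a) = 26.23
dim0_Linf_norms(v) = [3.23, 15.15, 12.28]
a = v + z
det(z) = 0.10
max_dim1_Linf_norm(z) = 0.65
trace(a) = -15.79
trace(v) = -17.45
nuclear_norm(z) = 1.66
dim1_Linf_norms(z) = [0.61, 0.4, 0.65]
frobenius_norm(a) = 19.98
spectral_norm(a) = 19.35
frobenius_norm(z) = 1.11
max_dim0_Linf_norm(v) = 15.15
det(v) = -289.19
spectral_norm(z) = 0.99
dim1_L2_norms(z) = [0.71, 0.49, 0.7]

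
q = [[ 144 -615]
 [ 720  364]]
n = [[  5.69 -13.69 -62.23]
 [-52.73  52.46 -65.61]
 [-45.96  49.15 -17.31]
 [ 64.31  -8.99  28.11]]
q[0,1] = -615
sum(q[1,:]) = 1084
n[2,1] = 49.15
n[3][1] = -8.99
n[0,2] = -62.23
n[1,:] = [-52.73, 52.46, -65.61]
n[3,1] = -8.99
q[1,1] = 364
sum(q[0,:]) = -471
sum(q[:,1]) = -251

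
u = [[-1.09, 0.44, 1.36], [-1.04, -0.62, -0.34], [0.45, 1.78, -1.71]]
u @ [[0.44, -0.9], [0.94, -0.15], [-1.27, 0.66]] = [[-1.79, 1.81], [-0.61, 0.80], [4.04, -1.80]]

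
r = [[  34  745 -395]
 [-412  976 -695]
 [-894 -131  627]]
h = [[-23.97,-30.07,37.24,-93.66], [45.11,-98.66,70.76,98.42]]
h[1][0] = 45.11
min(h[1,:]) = -98.66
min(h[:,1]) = -98.66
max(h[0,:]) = 37.24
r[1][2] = -695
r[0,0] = 34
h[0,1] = -30.07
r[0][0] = 34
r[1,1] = 976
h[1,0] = 45.11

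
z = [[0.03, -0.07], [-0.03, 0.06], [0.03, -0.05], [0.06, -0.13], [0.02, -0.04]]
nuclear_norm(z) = 0.20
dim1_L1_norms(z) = [0.1, 0.09, 0.08, 0.19, 0.06]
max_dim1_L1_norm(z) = 0.19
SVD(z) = [[-0.40, -0.44], [0.35, -0.2], [-0.31, 0.83], [-0.75, -0.24], [-0.24, 0.13]] @ diag([0.19014300500869338, 0.006755564096653373]) @ [[-0.43, 0.9], [0.9, 0.43]]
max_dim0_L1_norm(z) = 0.35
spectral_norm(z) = 0.19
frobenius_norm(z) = 0.19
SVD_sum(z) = [[0.03, -0.07], [-0.03, 0.06], [0.02, -0.05], [0.06, -0.13], [0.02, -0.04]] + [[-0.00, -0.00], [-0.00, -0.0], [0.01, 0.00], [-0.00, -0.00], [0.00, 0.00]]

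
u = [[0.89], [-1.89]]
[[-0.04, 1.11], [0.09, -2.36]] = u @ [[-0.05, 1.25]]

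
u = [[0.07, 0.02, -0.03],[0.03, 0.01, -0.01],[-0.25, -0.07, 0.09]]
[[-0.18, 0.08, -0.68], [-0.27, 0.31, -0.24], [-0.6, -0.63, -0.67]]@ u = [[0.16, 0.04, -0.06], [0.05, 0.01, -0.02], [0.11, 0.03, -0.04]]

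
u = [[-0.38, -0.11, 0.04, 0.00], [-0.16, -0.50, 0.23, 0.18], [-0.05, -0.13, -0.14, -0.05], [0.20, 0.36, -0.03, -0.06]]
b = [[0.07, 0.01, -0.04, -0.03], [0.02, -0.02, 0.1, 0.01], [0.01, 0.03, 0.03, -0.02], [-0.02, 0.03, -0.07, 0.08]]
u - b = [[-0.45, -0.12, 0.08, 0.03],[-0.18, -0.48, 0.13, 0.17],[-0.06, -0.16, -0.17, -0.03],[0.22, 0.33, 0.04, -0.14]]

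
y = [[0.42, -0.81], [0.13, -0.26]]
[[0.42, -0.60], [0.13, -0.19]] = y @ [[0.78, -0.12], [-0.12, 0.68]]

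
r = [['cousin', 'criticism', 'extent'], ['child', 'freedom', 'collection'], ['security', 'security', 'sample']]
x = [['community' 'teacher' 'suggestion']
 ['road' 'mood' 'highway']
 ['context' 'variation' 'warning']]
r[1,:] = ['child', 'freedom', 'collection']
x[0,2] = 'suggestion'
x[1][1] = 'mood'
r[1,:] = ['child', 'freedom', 'collection']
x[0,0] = 'community'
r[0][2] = 'extent'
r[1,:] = ['child', 'freedom', 'collection']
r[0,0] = 'cousin'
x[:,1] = ['teacher', 'mood', 'variation']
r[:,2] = ['extent', 'collection', 'sample']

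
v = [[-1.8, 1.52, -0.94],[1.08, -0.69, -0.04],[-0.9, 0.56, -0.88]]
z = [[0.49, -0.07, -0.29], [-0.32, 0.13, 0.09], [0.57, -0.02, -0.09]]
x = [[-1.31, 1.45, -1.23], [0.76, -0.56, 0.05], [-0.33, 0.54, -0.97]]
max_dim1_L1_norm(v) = 4.26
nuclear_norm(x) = 3.41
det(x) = 0.09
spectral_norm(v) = 3.08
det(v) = 0.38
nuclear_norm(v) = 3.93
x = z + v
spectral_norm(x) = 2.66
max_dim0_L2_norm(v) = 2.28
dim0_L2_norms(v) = [2.28, 1.76, 1.29]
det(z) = 0.01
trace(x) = -2.84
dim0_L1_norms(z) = [1.38, 0.22, 0.47]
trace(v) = -3.37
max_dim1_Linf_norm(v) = 1.8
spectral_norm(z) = 0.87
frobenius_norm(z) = 0.89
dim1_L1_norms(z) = [0.85, 0.54, 0.68]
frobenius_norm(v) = 3.16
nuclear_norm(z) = 1.12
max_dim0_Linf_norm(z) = 0.57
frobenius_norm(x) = 2.75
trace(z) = 0.53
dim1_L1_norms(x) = [3.99, 1.37, 1.84]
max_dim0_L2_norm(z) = 0.82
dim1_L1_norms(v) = [4.26, 1.81, 2.34]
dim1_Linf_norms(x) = [1.45, 0.76, 0.97]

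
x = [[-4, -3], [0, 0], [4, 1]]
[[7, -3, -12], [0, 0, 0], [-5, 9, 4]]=x @ [[-1, 3, 0], [-1, -3, 4]]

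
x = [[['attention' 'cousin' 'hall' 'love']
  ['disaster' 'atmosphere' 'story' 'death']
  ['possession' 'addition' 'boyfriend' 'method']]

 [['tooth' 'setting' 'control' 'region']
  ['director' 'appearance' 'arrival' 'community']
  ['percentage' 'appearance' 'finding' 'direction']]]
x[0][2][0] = 'possession'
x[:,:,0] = [['attention', 'disaster', 'possession'], ['tooth', 'director', 'percentage']]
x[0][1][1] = 'atmosphere'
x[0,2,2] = 'boyfriend'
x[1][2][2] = 'finding'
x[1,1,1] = 'appearance'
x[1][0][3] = 'region'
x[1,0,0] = 'tooth'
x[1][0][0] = 'tooth'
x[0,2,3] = 'method'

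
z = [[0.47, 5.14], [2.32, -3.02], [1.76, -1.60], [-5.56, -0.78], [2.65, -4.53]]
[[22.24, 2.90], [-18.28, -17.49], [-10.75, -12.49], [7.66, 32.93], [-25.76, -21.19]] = z @ [[-2.01, -6.08], [4.51, 1.12]]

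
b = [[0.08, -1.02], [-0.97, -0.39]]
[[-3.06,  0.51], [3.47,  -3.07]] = b@[[-4.64, 3.26],[2.64, -0.24]]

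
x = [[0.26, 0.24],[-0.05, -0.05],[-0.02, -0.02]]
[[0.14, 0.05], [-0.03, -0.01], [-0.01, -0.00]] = x @ [[0.45, 0.1], [0.1, 0.10]]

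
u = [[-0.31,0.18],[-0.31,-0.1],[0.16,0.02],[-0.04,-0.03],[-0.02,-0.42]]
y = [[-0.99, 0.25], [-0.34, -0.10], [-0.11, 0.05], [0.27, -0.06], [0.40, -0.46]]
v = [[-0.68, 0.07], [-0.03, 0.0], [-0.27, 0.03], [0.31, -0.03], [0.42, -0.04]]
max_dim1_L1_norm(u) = 0.49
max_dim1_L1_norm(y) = 1.24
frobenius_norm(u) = 0.66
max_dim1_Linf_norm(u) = 0.42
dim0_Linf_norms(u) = [0.31, 0.42]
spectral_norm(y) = 1.22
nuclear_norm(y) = 1.60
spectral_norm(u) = 0.48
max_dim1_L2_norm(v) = 0.68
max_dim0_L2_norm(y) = 1.16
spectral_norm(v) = 0.90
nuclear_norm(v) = 0.91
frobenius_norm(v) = 0.90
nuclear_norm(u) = 0.94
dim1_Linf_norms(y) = [0.99, 0.34, 0.11, 0.27, 0.46]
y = v + u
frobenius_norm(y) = 1.28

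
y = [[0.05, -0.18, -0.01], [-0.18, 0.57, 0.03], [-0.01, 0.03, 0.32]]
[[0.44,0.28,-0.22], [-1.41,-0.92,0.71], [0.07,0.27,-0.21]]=y @ [[0.93, 1.13, -0.64], [-2.21, -1.31, 1.09], [0.45, 0.99, -0.77]]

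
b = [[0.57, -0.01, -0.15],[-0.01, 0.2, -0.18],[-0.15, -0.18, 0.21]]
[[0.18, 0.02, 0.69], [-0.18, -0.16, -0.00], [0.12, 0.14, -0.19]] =b @ [[0.45,  0.08,  1.20], [-0.37,  -0.63,  -0.0], [0.56,  0.2,  -0.05]]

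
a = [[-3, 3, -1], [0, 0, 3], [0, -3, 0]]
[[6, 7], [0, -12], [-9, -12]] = a@[[1, 3], [3, 4], [0, -4]]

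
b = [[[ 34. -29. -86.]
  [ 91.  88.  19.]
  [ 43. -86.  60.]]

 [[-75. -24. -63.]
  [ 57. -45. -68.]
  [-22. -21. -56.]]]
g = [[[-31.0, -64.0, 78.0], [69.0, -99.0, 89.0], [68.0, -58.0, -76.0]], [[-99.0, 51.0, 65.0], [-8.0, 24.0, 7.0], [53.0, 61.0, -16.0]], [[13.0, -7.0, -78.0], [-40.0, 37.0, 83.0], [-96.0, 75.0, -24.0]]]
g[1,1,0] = -8.0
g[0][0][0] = -31.0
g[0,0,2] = 78.0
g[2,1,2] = 83.0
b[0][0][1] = -29.0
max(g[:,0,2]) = 78.0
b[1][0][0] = -75.0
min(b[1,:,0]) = -75.0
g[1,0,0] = -99.0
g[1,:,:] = [[-99.0, 51.0, 65.0], [-8.0, 24.0, 7.0], [53.0, 61.0, -16.0]]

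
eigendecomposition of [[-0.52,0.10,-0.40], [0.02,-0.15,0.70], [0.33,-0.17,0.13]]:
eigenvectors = [[(-0.61+0j), (-0.15-0.33j), (-0.15+0.33j)],[(-0.78+0j), (0.81+0j), 0.81-0.00j],[0.17+0.00j, (0.03+0.46j), (0.03-0.46j)]]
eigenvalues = [(-0.28+0j), (-0.13+0.39j), (-0.13-0.39j)]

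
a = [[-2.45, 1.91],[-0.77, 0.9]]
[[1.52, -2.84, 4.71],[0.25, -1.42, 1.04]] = a @ [[-1.22, -0.22, -3.07],[-0.77, -1.77, -1.47]]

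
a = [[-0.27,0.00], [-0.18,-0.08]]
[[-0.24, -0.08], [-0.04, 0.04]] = a@[[0.88, 0.31], [-1.44, -1.15]]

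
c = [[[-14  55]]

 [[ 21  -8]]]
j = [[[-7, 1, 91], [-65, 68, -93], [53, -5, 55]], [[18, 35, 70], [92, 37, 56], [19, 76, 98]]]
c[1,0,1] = -8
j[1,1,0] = 92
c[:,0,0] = [-14, 21]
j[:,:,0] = [[-7, -65, 53], [18, 92, 19]]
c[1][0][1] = -8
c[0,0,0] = -14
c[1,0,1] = -8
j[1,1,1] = 37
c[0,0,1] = 55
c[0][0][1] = 55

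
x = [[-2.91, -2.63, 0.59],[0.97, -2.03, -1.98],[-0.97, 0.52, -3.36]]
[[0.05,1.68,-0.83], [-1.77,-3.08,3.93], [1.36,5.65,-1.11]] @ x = [[2.29, -3.97, -0.51], [-1.65, 12.95, -8.15], [2.60, -15.62, -6.66]]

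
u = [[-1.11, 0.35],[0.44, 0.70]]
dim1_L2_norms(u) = [1.16, 0.83]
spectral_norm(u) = 1.20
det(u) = -0.93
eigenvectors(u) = [[-0.97, -0.18], [0.23, -0.98]]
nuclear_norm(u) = 1.97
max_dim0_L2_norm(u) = 1.19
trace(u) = -0.41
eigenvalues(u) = [-1.19, 0.78]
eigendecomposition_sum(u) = [[-1.14, 0.21], [0.27, -0.05]] + [[0.03, 0.14], [0.17, 0.75]]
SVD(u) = [[-0.95, 0.31], [0.31, 0.95]] @ diag([1.197327119684318, 0.7775652824480109]) @ [[1.0, -0.1], [0.1, 1.0]]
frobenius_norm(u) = 1.43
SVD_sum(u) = [[-1.13, 0.11], [0.37, -0.04]] + [[0.02,0.24], [0.07,0.74]]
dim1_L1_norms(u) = [1.46, 1.14]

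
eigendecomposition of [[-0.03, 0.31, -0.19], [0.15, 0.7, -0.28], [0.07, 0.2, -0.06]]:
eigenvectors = [[-0.33,-0.88,-0.5],  [-0.9,0.31,0.41],  [-0.28,0.37,0.76]]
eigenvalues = [0.67, -0.06, 0.0]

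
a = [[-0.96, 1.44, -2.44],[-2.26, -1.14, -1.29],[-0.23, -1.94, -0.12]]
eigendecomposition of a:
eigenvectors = [[(0.2+0j), -0.71+0.00j, -0.71-0.00j],[(0.78+0j), 0.19-0.44j, (0.19+0.44j)],[(0.6+0j), 0.46+0.23j, (0.46-0.23j)]]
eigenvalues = [(-2.71+0j), (0.24+1.67j), (0.24-1.67j)]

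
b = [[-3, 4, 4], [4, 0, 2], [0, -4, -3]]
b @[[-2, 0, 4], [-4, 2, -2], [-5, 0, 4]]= [[-30, 8, -4], [-18, 0, 24], [31, -8, -4]]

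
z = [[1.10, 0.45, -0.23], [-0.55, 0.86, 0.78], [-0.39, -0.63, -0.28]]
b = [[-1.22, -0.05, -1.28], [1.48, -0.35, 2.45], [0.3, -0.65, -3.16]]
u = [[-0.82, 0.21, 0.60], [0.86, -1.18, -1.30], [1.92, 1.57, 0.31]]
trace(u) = -1.69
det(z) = -0.09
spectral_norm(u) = 2.55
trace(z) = 1.68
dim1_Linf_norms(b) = [1.28, 2.45, 3.16]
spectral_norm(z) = 1.40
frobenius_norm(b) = 4.68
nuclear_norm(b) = 6.39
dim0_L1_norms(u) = [3.6, 2.96, 2.21]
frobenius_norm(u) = 3.34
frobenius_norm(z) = 1.93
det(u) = 0.22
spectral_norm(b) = 4.35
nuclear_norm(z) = 2.78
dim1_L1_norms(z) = [1.78, 2.19, 1.3]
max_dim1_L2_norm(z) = 1.28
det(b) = -2.47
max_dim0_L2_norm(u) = 2.26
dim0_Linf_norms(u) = [1.92, 1.57, 1.3]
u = b @ z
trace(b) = -4.73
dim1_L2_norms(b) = [1.77, 2.88, 3.24]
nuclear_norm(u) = 4.74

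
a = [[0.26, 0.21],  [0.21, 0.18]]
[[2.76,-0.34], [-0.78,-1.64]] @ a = [[0.65, 0.52], [-0.55, -0.46]]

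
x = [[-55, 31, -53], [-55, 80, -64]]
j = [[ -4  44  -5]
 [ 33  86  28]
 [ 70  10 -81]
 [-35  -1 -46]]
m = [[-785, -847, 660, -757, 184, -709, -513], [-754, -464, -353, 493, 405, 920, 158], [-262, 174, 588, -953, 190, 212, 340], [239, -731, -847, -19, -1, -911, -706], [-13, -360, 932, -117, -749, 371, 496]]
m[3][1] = -731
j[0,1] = 44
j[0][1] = 44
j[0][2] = -5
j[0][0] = -4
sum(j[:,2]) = -104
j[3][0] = -35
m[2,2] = 588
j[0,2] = -5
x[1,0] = -55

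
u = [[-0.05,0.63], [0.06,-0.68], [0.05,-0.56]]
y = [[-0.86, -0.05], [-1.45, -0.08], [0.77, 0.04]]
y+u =[[-0.91,0.58], [-1.39,-0.76], [0.82,-0.52]]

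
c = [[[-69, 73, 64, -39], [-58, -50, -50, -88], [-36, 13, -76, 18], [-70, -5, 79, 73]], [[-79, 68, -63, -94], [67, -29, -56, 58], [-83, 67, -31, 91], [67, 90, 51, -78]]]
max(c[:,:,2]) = 79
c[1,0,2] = -63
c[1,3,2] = 51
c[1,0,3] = -94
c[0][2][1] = 13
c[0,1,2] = -50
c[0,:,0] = [-69, -58, -36, -70]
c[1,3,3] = -78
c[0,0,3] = -39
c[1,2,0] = -83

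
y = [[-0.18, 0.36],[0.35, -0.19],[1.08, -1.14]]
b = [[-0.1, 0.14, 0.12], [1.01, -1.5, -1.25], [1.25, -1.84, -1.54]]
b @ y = [[0.20, -0.2], [-2.06, 2.07], [-2.53, 2.56]]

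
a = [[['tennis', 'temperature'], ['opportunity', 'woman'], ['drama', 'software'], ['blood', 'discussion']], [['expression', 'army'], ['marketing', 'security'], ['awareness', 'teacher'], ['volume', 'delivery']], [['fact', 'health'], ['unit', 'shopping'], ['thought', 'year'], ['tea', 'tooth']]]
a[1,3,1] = 'delivery'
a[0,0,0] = 'tennis'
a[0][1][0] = 'opportunity'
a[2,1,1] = 'shopping'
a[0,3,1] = 'discussion'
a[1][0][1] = 'army'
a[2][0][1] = 'health'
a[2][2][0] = 'thought'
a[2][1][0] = 'unit'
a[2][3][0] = 'tea'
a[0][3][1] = 'discussion'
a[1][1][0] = 'marketing'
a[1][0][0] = 'expression'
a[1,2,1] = 'teacher'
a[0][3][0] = 'blood'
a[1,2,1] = 'teacher'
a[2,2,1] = 'year'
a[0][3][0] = 'blood'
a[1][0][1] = 'army'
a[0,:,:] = [['tennis', 'temperature'], ['opportunity', 'woman'], ['drama', 'software'], ['blood', 'discussion']]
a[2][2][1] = 'year'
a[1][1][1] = 'security'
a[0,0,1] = 'temperature'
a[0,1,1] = 'woman'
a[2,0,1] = 'health'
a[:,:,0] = [['tennis', 'opportunity', 'drama', 'blood'], ['expression', 'marketing', 'awareness', 'volume'], ['fact', 'unit', 'thought', 'tea']]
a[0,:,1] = ['temperature', 'woman', 'software', 'discussion']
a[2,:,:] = [['fact', 'health'], ['unit', 'shopping'], ['thought', 'year'], ['tea', 'tooth']]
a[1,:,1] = ['army', 'security', 'teacher', 'delivery']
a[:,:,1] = [['temperature', 'woman', 'software', 'discussion'], ['army', 'security', 'teacher', 'delivery'], ['health', 'shopping', 'year', 'tooth']]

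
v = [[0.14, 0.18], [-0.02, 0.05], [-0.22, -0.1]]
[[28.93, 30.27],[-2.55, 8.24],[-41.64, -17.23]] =v@[[179.79, 2.88], [20.91, 165.93]]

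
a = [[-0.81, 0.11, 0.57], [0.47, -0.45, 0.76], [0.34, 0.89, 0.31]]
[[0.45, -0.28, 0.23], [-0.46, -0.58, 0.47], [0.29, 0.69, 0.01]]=a @[[-0.49, 0.19, 0.04], [0.51, 0.84, -0.18], [-0.0, -0.38, 0.49]]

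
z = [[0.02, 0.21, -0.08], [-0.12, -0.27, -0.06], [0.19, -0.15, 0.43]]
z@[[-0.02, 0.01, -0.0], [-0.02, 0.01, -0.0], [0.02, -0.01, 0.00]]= [[-0.01, 0.0, 0.00], [0.01, -0.0, 0.00], [0.01, -0.0, 0.0]]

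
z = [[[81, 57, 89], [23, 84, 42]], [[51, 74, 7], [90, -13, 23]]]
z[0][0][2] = 89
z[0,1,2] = 42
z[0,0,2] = 89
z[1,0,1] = 74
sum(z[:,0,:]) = 359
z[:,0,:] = [[81, 57, 89], [51, 74, 7]]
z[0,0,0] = 81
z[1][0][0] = 51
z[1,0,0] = 51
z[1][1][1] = -13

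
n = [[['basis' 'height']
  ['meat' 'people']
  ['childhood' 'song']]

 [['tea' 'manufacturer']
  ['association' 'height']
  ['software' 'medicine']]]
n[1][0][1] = 'manufacturer'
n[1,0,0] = 'tea'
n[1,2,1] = 'medicine'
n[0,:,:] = [['basis', 'height'], ['meat', 'people'], ['childhood', 'song']]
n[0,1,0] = 'meat'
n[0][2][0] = 'childhood'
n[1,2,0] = 'software'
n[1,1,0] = 'association'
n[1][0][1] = 'manufacturer'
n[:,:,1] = [['height', 'people', 'song'], ['manufacturer', 'height', 'medicine']]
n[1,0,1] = 'manufacturer'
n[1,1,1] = 'height'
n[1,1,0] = 'association'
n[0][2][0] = 'childhood'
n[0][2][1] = 'song'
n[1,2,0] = 'software'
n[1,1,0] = 'association'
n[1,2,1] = 'medicine'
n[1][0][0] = 'tea'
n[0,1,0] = 'meat'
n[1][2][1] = 'medicine'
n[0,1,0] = 'meat'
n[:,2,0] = ['childhood', 'software']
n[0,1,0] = 'meat'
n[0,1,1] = 'people'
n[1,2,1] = 'medicine'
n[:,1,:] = [['meat', 'people'], ['association', 'height']]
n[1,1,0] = 'association'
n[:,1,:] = [['meat', 'people'], ['association', 'height']]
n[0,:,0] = ['basis', 'meat', 'childhood']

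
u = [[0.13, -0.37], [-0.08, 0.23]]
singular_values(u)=[0.46, 0.0]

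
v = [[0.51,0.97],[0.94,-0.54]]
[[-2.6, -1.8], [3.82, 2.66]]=v@[[1.94, 1.35], [-3.70, -2.57]]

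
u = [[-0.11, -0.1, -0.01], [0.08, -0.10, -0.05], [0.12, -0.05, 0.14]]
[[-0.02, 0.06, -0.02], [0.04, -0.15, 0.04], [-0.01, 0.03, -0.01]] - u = [[0.09, 0.16, -0.01], [-0.04, -0.05, 0.09], [-0.13, 0.08, -0.15]]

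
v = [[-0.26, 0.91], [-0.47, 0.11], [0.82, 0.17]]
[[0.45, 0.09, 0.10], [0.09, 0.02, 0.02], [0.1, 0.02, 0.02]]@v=[[-0.08, 0.44],[-0.02, 0.09],[-0.02, 0.10]]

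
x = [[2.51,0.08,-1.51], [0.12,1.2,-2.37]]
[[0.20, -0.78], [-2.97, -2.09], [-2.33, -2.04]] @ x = [[0.41, -0.92, 1.55], [-7.71, -2.75, 9.44], [-6.09, -2.63, 8.35]]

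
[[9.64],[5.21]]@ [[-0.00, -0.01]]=[[0.00, -0.1], [0.0, -0.05]]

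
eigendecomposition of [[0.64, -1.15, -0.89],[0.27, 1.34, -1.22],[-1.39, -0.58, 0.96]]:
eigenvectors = [[(0.68+0j), -0.24+0.38j, -0.24-0.38j], [(0.3+0j), 0.75+0.00j, 0.75-0.00j], [0.66+0.00j, -0.36-0.33j, -0.36+0.33j]]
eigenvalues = [(-0.73+0j), (1.84+0.67j), (1.84-0.67j)]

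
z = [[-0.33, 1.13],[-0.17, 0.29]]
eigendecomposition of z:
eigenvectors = [[(0.93+0j),(0.93-0j)], [0.26+0.26j,(0.26-0.26j)]]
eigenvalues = [(-0.02+0.31j), (-0.02-0.31j)]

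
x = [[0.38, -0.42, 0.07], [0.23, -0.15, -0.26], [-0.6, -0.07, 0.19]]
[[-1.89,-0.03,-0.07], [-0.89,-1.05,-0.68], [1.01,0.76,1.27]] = x@[[-1.96, -0.2, -1.44], [2.74, 0.49, -0.83], [0.12, 3.56, 1.81]]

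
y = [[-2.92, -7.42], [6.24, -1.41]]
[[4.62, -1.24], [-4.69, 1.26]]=y @ [[-0.82, 0.22],[-0.3, 0.08]]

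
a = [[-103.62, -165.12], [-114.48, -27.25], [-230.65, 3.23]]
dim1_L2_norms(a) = [194.94, 117.68, 230.67]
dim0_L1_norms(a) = [448.75, 195.6]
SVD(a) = [[-0.53, 0.84],[-0.4, -0.08],[-0.75, -0.54]] @ diag([289.556035358667, 145.66094015682586]) @ [[0.94, 0.33], [0.33, -0.94]]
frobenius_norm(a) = 324.13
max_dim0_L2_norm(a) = 277.56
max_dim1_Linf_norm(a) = 230.65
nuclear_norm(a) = 435.22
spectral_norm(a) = 289.56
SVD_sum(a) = [[-143.74, -50.17], [-110.53, -38.58], [-204.6, -71.41]] + [[40.12, -114.95], [-3.95, 11.33], [-26.05, 74.64]]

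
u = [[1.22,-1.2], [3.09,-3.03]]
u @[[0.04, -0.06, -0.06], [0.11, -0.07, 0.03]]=[[-0.08, 0.01, -0.11],[-0.21, 0.03, -0.28]]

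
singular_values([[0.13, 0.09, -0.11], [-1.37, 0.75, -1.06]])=[1.89, 0.19]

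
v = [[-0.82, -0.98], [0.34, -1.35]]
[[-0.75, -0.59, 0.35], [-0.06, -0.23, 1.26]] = v @ [[0.66,  0.40,  0.53],[0.21,  0.27,  -0.8]]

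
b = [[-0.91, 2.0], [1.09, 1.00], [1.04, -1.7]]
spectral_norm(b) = 2.99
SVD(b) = [[-0.73, 0.04], [-0.16, -0.98], [0.66, -0.2]] @ diag([2.9925409497890416, 1.4256572743249691]) @ [[0.39, -0.92],[-0.92, -0.39]]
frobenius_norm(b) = 3.31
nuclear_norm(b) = 4.42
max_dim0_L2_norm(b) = 2.81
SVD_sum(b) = [[-0.86, 2.02], [-0.19, 0.45], [0.77, -1.81]] + [[-0.05,-0.02],[1.28,0.55],[0.27,0.11]]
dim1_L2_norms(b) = [2.2, 1.48, 1.99]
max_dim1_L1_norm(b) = 2.91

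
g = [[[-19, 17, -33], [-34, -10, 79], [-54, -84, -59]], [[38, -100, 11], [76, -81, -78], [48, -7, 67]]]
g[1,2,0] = 48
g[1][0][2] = 11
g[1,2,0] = 48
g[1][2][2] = 67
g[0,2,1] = -84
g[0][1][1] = -10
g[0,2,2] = -59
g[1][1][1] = -81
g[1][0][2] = 11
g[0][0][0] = -19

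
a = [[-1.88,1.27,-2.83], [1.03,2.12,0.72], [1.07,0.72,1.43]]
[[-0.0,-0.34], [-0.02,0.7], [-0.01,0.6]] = a@[[0.01, -0.48], [-0.01, 0.36], [-0.01, 0.60]]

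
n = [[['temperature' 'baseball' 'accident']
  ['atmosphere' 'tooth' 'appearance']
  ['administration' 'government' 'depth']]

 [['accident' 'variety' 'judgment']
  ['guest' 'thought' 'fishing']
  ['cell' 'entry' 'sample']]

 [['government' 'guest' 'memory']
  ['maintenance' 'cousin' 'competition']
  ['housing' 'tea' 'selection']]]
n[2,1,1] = 'cousin'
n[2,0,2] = 'memory'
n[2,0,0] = 'government'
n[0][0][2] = 'accident'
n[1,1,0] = 'guest'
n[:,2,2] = ['depth', 'sample', 'selection']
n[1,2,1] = 'entry'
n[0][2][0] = 'administration'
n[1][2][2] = 'sample'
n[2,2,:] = ['housing', 'tea', 'selection']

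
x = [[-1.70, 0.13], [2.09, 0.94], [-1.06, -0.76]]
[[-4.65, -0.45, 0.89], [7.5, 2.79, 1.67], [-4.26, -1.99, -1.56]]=x@[[2.86, 0.42, -0.33],[1.62, 2.03, 2.51]]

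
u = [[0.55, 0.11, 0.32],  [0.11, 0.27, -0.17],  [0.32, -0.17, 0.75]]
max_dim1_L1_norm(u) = 1.24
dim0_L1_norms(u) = [0.98, 0.55, 1.24]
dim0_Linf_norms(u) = [0.55, 0.27, 0.75]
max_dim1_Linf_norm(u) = 0.75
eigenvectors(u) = [[-0.56, -0.66, 0.49],[0.11, -0.65, -0.75],[-0.82, 0.37, -0.44]]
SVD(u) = [[-0.56,-0.66,-0.49], [0.11,-0.65,0.75], [-0.82,0.37,0.44]] @ diag([0.9929564787187469, 0.4785846694946852, 0.09845885178656777]) @ [[-0.56, 0.11, -0.82], [-0.66, -0.65, 0.37], [-0.49, 0.75, 0.44]]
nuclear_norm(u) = 1.57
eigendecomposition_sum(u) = [[0.32, -0.06, 0.46], [-0.06, 0.01, -0.09], [0.46, -0.09, 0.66]] + [[0.21, 0.21, -0.12], [0.21, 0.20, -0.12], [-0.12, -0.12, 0.07]] + [[0.02, -0.04, -0.02], [-0.04, 0.06, 0.03], [-0.02, 0.03, 0.02]]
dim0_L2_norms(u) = [0.65, 0.34, 0.83]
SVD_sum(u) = [[0.32, -0.06, 0.46], [-0.06, 0.01, -0.09], [0.46, -0.09, 0.66]] + [[0.21, 0.21, -0.12], [0.21, 0.20, -0.12], [-0.12, -0.12, 0.07]] + [[0.02, -0.04, -0.02], [-0.04, 0.06, 0.03], [-0.02, 0.03, 0.02]]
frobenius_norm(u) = 1.11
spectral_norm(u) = 0.99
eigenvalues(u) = [0.99, 0.48, 0.1]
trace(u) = 1.57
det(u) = 0.05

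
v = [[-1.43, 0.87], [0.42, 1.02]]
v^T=[[-1.43,  0.42], [0.87,  1.02]]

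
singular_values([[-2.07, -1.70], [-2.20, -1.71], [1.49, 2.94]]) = [4.97, 1.07]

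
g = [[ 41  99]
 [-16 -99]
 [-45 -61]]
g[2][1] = -61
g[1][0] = -16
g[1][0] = -16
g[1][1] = -99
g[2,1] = -61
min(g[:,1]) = -99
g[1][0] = -16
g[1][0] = -16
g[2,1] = -61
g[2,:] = [-45, -61]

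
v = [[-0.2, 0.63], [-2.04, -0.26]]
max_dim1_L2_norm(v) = 2.06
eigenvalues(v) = [(-0.23+1.13j), (-0.23-1.13j)]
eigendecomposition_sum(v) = [[(-0.1+0.57j),0.32+0.06j], [(-1.02-0.21j),-0.13+0.56j]] + [[(-0.1-0.57j),(0.32-0.06j)], [-1.02+0.21j,(-0.13-0.56j)]]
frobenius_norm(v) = 2.16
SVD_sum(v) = [[-0.13, -0.01],[-2.04, -0.22]] + [[-0.07,0.64],[0.0,-0.04]]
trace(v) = -0.46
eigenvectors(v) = [[(0.01+0.49j),(0.01-0.49j)], [(-0.87+0j),(-0.87-0j)]]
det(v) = 1.34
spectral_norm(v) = 2.06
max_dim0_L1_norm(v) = 2.24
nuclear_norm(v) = 2.71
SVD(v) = [[-0.06, -1.00], [-1.0, 0.06]] @ diag([2.060305865150951, 0.6490298467902621]) @ [[0.99,0.11], [0.11,-0.99]]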